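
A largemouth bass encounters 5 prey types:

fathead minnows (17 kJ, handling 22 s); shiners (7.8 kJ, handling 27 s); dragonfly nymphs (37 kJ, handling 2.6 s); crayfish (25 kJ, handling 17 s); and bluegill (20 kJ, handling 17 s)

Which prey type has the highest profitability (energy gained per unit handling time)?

Profitability E/h (kJ/s): fathead minnows = 17/22 = 0.773, shiners = 7.8/27 = 0.289, dragonfly nymphs = 37/2.6 = 14.2, crayfish = 25/17 = 1.47, bluegill = 20/17 = 1.18.
Ranked: dragonfly nymphs > crayfish > bluegill > fathead minnows > shiners.

dragonfly nymphs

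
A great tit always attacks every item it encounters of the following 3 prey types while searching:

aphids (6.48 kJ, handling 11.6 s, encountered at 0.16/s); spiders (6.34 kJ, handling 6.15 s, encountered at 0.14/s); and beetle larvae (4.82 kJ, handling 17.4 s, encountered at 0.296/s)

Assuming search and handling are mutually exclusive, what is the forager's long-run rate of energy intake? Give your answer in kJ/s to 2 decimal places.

0.38 kJ/s

R = Σλ_iE_i / (1 + Σλ_ih_i)
Numerator: 0.16×6.48 + 0.14×6.34 + 0.296×4.82 = 3.351
Denominator: 1 + 0.16×11.6 + 0.14×6.15 + 0.296×17.4 = 8.867
R = 3.351/8.867 = 0.3779 kJ/s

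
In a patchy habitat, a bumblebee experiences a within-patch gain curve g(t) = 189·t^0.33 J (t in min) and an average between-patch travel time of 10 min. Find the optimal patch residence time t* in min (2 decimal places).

Maximise g(t)/(T+t): set derivative to zero → g'(t)(T+t) = g(t).
g'(t) = 0.33·189·t^-0.67. Setting 0.33·189·t^-0.67 = 189·t^0.33/(10+t) gives 0.33(10+t) = t, so 0.67·t = 0.33×10.
t* = 0.33×10/0.67 = 4.925 min.

4.93 min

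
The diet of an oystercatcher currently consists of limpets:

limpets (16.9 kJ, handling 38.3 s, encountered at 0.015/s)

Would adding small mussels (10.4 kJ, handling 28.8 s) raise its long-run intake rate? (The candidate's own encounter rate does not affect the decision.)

Intake rate on the current diet: R = (0.015×16.9) / (1 + 0.015×38.3) = 0.2535/1.575 = 0.161 kJ/s.
Profitability of small mussels: 10.4/28.8 = 0.3611 kJ/s.
Since 0.3611 > R, including small mussels increases the long-run rate.

Yes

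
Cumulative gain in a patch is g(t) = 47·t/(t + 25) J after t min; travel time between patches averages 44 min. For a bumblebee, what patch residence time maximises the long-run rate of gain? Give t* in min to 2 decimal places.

Maximise g(t)/(T+t): set derivative to zero → g'(t)(T+t) = g(t).
g'(t) = 47·25/(t + 25)². Setting 47·25/(t+25)² = 47t/[(t+25)(44+t)] gives 25(44+t) = t(t+25), so t² = 25×44 = 1100.
t* = √1100 = 33.17 min.

33.17 min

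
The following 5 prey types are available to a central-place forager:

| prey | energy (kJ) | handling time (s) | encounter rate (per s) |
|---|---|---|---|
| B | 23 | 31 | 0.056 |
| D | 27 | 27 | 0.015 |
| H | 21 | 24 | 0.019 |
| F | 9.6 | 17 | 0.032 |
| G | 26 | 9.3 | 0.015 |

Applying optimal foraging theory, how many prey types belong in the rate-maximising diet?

4

Profitabilities (E/h, kJ/s): G 2.8, D 1, H 0.875, B 0.742, F 0.565. Add prey in this order while the next type's profitability exceeds the intake rate on those already taken.
Rate on top 1: 0.3423. D: 1 > 0.3423 → include.
Rate on top 2: 0.5147. H: 0.875 > 0.5147 → include.
Rate on top 3: 0.5969. B: 0.742 > 0.5969 → include.
Rate on top 4: 0.6643. F: 0.565 < 0.6643 → exclude; stop.
Optimal diet: G, D, H, B — 4 of 5 types.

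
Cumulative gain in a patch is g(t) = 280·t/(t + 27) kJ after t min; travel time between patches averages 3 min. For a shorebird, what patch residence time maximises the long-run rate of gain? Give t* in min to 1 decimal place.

9.0 min

By the marginal value theorem, leave when the instantaneous gain rate g'(t) equals the habitat-wide average g(t)/(T + t).
g'(t) = 280·27/(t + 27)². Setting 280·27/(t+27)² = 280t/[(t+27)(3+t)] gives 27(3+t) = t(t+27), so t² = 27×3 = 81.
t* = √81 = 9 min.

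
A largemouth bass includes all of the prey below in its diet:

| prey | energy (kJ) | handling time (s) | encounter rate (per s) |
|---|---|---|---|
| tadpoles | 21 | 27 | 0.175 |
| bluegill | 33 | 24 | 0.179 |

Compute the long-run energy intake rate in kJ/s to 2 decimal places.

R = (0.175×21 + 0.179×33) / (1 + 0.175×27 + 0.179×24) = 9.582/10.02 = 0.9562 kJ/s.

0.96 kJ/s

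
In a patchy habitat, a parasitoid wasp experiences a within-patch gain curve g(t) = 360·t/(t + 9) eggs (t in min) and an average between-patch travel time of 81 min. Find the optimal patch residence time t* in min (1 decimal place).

Optimal t* satisfies g'(t*) = g(t*)/(T + t*).
g'(t) = 360·9/(t + 9)². Setting 360·9/(t+9)² = 360t/[(t+9)(81+t)] gives 9(81+t) = t(t+9), so t² = 9×81 = 729.
t* = √729 = 27 min.

27.0 min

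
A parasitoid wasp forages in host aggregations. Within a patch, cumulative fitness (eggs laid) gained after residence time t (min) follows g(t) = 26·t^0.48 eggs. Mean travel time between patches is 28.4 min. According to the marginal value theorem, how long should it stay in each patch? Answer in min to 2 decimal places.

26.22 min

Optimal t* satisfies g'(t*) = g(t*)/(T + t*).
g'(t) = 0.48·26·t^-0.52. Setting 0.48·26·t^-0.52 = 26·t^0.48/(28.4+t) gives 0.48(28.4+t) = t, so 0.52·t = 0.48×28.4.
t* = 0.48×28.4/0.52 = 26.22 min.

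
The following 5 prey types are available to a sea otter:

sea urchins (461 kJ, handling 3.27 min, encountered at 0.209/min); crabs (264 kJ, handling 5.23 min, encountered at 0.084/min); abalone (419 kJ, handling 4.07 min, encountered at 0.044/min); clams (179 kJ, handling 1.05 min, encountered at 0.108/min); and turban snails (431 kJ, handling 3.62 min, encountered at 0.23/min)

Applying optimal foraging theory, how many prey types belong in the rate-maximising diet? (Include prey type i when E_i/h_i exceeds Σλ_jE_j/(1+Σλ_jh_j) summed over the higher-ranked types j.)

4

E/h in descending order: clams 170, sea urchins 141, turban snails 119, abalone 103, crabs 50.5 kJ/min. The optimal diet is the largest prefix of this list for which every included type satisfies E_i/h_i > R on the types above it.
Rate on top 1: 17.36. sea urchins: 141 > 17.36 → include.
Rate on top 2: 64.38. turban snails: 119 > 64.38 → include.
Rate on top 3: 81.69. abalone: 103 > 81.69 → include.
Rate on top 4: 83.05. crabs: 50.5 < 83.05 → exclude; stop.
Optimal diet: clams, sea urchins, turban snails, abalone — 4 of 5 types.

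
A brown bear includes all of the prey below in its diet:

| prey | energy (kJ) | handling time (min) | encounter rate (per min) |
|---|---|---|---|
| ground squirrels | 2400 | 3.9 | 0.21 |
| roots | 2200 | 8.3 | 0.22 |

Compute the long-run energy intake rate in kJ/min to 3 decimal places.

271.056 kJ/min

R = (0.21×2400 + 0.22×2200) / (1 + 0.21×3.9 + 0.22×8.3) = 988/3.645 = 271.1 kJ/min.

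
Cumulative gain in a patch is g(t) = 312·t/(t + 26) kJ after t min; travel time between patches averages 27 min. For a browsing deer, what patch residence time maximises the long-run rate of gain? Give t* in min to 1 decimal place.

Maximise g(t)/(T+t): set derivative to zero → g'(t)(T+t) = g(t).
g'(t) = 312·26/(t + 26)². Setting 312·26/(t+26)² = 312t/[(t+26)(27+t)] gives 26(27+t) = t(t+26), so t² = 26×27 = 702.
t* = √702 = 26.5 min.

26.5 min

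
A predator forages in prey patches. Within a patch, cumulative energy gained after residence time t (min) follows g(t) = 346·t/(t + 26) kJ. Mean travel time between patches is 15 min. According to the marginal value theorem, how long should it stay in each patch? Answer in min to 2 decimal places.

19.75 min

Maximise g(t)/(T+t): set derivative to zero → g'(t)(T+t) = g(t).
g'(t) = 346·26/(t + 26)². Setting 346·26/(t+26)² = 346t/[(t+26)(15+t)] gives 26(15+t) = t(t+26), so t² = 26×15 = 390.
t* = √390 = 19.75 min.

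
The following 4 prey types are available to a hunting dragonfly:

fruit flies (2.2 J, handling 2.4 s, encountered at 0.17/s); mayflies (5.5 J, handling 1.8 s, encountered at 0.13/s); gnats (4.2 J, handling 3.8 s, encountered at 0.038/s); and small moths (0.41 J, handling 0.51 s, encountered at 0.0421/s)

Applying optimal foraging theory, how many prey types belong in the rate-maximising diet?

Rank by E/h (J/s): mayflies 3.06, gnats 1.11, fruit flies 0.917, small moths 0.804. Include each in turn until the next type's E/h falls below the running intake rate.
Rate on top 1: 0.5794. gnats: 1.11 > 0.5794 → include.
Rate on top 2: 0.6345. fruit flies: 0.917 > 0.6345 → include.
Rate on top 3: 0.6989. small moths: 0.804 > 0.6989 → include.
Optimal diet: mayflies, gnats, fruit flies, small moths — 4 of 4 types.

4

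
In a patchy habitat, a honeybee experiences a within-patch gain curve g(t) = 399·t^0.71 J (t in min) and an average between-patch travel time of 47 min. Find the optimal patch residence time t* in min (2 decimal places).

115.07 min

Optimal t* satisfies g'(t*) = g(t*)/(T + t*).
g'(t) = 0.71·399·t^-0.29. Setting 0.71·399·t^-0.29 = 399·t^0.71/(47+t) gives 0.71(47+t) = t, so 0.29·t = 0.71×47.
t* = 0.71×47/0.29 = 115.1 min.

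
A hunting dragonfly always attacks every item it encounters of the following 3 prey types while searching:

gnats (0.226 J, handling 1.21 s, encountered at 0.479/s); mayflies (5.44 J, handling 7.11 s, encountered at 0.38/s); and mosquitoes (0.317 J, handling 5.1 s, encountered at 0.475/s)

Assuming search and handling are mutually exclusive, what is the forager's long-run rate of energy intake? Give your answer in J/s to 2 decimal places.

0.35 J/s

R = (0.479×0.226 + 0.38×5.44 + 0.475×0.317) / (1 + 0.479×1.21 + 0.38×7.11 + 0.475×5.1) = 2.326/6.704 = 0.347 J/s.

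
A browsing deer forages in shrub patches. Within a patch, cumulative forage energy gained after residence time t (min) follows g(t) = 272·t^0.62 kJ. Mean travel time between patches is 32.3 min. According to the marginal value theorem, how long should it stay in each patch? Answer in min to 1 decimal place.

52.7 min

By the marginal value theorem, leave when the instantaneous gain rate g'(t) equals the habitat-wide average g(t)/(T + t).
g'(t) = 0.62·272·t^-0.38. Setting 0.62·272·t^-0.38 = 272·t^0.62/(32.3+t) gives 0.62(32.3+t) = t, so 0.38·t = 0.62×32.3.
t* = 0.62×32.3/0.38 = 52.7 min.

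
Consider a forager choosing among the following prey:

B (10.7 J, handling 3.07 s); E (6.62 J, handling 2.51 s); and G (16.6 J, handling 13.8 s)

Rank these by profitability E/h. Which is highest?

B

Profitability E/h (J/s): B = 10.7/3.07 = 3.49, E = 6.62/2.51 = 2.64, G = 16.6/13.8 = 1.2.
Ranked: B > E > G.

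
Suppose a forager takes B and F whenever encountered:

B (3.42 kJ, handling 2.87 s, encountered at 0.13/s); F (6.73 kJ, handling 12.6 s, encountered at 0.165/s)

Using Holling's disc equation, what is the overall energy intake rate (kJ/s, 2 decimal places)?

0.45 kJ/s

R = Σλ_iE_i / (1 + Σλ_ih_i)
Numerator: 0.13×3.42 + 0.165×6.73 = 1.555
Denominator: 1 + 0.13×2.87 + 0.165×12.6 = 3.452
R = 1.555/3.452 = 0.4505 kJ/s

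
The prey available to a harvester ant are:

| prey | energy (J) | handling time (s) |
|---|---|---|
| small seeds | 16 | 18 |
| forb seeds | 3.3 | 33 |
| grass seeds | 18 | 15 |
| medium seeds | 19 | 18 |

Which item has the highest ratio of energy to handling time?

grass seeds

In descending order of E/h:
grass seeds: 18/15 = 1.2 J/s
medium seeds: 19/18 = 1.06 J/s
small seeds: 16/18 = 0.889 J/s
forb seeds: 3.3/33 = 0.1 J/s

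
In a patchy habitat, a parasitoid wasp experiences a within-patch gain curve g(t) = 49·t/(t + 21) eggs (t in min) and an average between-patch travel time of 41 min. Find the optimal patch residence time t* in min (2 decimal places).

29.34 min

By the marginal value theorem, leave when the instantaneous gain rate g'(t) equals the habitat-wide average g(t)/(T + t).
g'(t) = 49·21/(t + 21)². Setting 49·21/(t+21)² = 49t/[(t+21)(41+t)] gives 21(41+t) = t(t+21), so t² = 21×41 = 861.
t* = √861 = 29.34 min.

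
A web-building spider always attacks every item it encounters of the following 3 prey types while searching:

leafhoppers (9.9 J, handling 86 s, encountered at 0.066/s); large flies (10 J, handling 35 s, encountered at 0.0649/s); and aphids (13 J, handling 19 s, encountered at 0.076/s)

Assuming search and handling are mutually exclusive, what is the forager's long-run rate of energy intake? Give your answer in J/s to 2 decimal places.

0.22 J/s

R = Σλ_iE_i / (1 + Σλ_ih_i)
Numerator: 0.066×9.9 + 0.0649×10 + 0.076×13 = 2.29
Denominator: 1 + 0.066×86 + 0.0649×35 + 0.076×19 = 10.39
R = 2.29/10.39 = 0.2204 J/s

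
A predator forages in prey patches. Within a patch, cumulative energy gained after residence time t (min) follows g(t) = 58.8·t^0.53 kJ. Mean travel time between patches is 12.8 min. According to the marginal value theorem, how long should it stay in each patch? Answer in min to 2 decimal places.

14.43 min

Optimal t* satisfies g'(t*) = g(t*)/(T + t*).
g'(t) = 0.53·58.8·t^-0.47. Setting 0.53·58.8·t^-0.47 = 58.8·t^0.53/(12.8+t) gives 0.53(12.8+t) = t, so 0.47·t = 0.53×12.8.
t* = 0.53×12.8/0.47 = 14.43 min.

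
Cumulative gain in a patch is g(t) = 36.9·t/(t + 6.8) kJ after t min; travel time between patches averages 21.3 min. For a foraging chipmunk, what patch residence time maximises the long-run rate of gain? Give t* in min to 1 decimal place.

Maximise g(t)/(T+t): set derivative to zero → g'(t)(T+t) = g(t).
g'(t) = 36.9·6.8/(t + 6.8)². Setting 36.9·6.8/(t+6.8)² = 36.9t/[(t+6.8)(21.3+t)] gives 6.8(21.3+t) = t(t+6.8), so t² = 6.8×21.3 = 144.8.
t* = √144.8 = 12.03 min.

12.0 min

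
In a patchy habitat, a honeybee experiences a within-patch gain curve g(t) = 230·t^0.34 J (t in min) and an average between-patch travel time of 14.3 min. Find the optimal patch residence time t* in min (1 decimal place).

Optimal t* satisfies g'(t*) = g(t*)/(T + t*).
g'(t) = 0.34·230·t^-0.66. Setting 0.34·230·t^-0.66 = 230·t^0.34/(14.3+t) gives 0.34(14.3+t) = t, so 0.66·t = 0.34×14.3.
t* = 0.34×14.3/0.66 = 7.367 min.

7.4 min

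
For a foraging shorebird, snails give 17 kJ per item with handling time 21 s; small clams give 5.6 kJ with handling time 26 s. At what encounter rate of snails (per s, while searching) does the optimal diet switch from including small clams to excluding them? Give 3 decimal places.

0.017 per s

Drop small clams once their profitability E₂/h₂ falls below the rate achievable on snails alone: E₂/h₂ = λE₁/(1 + λh₁).
Solve for λ: λE₁h₂ = E₂(1 + λh₁) → λ(E₁h₂ − E₂h₁) = E₂ → λ = E₂/(E₁h₂ − E₂h₁).
λ = 5.6/(17×26 − 5.6×21) = 5.6/324.4 = 0.01726 per s.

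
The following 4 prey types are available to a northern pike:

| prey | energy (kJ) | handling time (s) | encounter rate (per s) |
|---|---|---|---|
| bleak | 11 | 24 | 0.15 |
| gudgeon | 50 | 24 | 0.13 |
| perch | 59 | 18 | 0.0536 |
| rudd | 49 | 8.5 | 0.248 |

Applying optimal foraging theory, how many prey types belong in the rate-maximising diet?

E/h in descending order: rudd 5.76, perch 3.28, gudgeon 2.08, bleak 0.458 kJ/s. The optimal diet is the largest prefix of this list for which every included type satisfies E_i/h_i > R on the types above it.
Rate on top 1: 3.91. perch: 3.28 < 3.91 → exclude; stop.
Optimal diet: rudd — 1 of 4 types.

1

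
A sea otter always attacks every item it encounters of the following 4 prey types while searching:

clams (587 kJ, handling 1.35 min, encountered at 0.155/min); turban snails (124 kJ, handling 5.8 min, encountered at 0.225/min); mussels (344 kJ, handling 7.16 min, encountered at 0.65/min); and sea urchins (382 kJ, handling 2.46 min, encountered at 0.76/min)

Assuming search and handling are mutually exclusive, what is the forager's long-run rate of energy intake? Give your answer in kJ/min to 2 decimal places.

70.02 kJ/min

Energy encountered per unit search time: 0.155×587 + 0.225×124 + 0.65×344 + 0.76×382 = 632.8 kJ/min.
Handling time per unit search time: 0.155×1.35 + 0.225×5.8 + 0.65×7.16 + 0.76×2.46 = 8.038.
Rate = 632.8/(1 + 8.038) = 70.02 kJ/min.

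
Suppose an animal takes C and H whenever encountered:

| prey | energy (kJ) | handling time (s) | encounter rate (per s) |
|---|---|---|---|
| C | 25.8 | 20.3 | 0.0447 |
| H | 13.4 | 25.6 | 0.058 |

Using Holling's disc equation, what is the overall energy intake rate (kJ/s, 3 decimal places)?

R = (0.0447×25.8 + 0.058×13.4) / (1 + 0.0447×20.3 + 0.058×25.6) = 1.93/3.392 = 0.5691 kJ/s.

0.569 kJ/s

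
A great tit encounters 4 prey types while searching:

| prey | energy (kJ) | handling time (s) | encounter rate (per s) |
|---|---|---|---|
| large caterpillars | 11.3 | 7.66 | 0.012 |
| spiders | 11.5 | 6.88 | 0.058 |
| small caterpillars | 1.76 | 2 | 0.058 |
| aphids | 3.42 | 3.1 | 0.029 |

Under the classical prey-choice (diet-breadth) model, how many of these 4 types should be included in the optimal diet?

Profitabilities (E/h, kJ/s): spiders 1.67, large caterpillars 1.48, aphids 1.1, small caterpillars 0.88. Add prey in this order while the next type's profitability exceeds the intake rate on those already taken.
Rate on top 1: 0.4768. large caterpillars: 1.48 > 0.4768 → include.
Rate on top 2: 0.5383. aphids: 1.1 > 0.5383 → include.
Rate on top 3: 0.5704. small caterpillars: 0.88 > 0.5704 → include.
Optimal diet: spiders, large caterpillars, aphids, small caterpillars — 4 of 4 types.

4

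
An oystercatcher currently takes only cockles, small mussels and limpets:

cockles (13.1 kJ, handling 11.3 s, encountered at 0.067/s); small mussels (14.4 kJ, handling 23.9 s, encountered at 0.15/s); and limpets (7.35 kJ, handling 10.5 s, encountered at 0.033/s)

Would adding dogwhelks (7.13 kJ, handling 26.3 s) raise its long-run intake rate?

On cockles, small mussels and limpets alone, R = ΣλE/(1+Σλh) = 3.28/5.689 = 0.5766 kJ/s.
Profitability of dogwhelks: 7.13/26.3 = 0.2711 kJ/s.
Since 0.2711 < R, time spent handling dogwhelks is better spent searching.

No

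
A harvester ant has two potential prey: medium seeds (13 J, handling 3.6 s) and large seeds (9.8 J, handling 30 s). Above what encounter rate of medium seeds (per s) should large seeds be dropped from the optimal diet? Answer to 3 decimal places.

The zero-one rule: include large seeds iff E₂/h₂ > λE₁/(1+λh₁). Equality gives the switch point.
λE₁h₂ = E₂ + λE₂h₁ ⇒ λ = E₂/(E₁h₂ − E₂h₁) = 9.8/(390 − 35.28) = 0.02763 per s.

0.028 per s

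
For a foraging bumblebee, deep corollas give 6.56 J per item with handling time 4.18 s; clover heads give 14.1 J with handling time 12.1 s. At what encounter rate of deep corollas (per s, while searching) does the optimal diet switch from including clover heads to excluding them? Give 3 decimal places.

At the threshold, the rate on deep corollas alone equals the profitability of clover heads: λ·6.56/(1 + λ·4.18) = 14.1/12.1 = 1.165.
Rearranging, λ(6.56 − 1.165×4.18) = 1.165, so λ = 1.165/1.689 = 0.6899 per s.

0.690 per s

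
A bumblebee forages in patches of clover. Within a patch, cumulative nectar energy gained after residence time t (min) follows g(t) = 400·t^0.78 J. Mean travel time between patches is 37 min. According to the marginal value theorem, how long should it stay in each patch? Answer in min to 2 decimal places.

Maximise g(t)/(T+t): set derivative to zero → g'(t)(T+t) = g(t).
g'(t) = 0.78·400·t^-0.22. Setting 0.78·400·t^-0.22 = 400·t^0.78/(37+t) gives 0.78(37+t) = t, so 0.22·t = 0.78×37.
t* = 0.78×37/0.22 = 131.2 min.

131.18 min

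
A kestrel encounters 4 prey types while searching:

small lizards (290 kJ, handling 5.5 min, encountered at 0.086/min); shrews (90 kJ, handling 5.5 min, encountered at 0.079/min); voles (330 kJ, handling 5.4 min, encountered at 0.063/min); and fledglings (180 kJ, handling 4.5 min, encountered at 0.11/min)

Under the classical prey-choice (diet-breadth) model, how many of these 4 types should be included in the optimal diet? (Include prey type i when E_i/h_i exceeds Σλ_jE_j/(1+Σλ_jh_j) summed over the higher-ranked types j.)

3

Profitabilities (E/h, kJ/min): voles 61.1, small lizards 52.7, fledglings 40, shrews 16.4. Add prey in this order while the next type's profitability exceeds the intake rate on those already taken.
Rate on top 1: 15.51. small lizards: 52.7 > 15.51 → include.
Rate on top 2: 25.22. fledglings: 40 > 25.22 → include.
Rate on top 3: 28.39. shrews: 16.4 < 28.39 → exclude; stop.
Optimal diet: voles, small lizards, fledglings — 3 of 4 types.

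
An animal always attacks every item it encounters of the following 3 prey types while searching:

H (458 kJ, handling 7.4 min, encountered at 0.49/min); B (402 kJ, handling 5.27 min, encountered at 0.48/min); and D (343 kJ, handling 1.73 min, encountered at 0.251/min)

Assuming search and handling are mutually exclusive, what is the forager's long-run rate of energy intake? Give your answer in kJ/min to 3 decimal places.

66.335 kJ/min

Energy encountered per unit search time: 0.49×458 + 0.48×402 + 0.251×343 = 503.5 kJ/min.
Handling time per unit search time: 0.49×7.4 + 0.48×5.27 + 0.251×1.73 = 6.59.
Rate = 503.5/(1 + 6.59) = 66.34 kJ/min.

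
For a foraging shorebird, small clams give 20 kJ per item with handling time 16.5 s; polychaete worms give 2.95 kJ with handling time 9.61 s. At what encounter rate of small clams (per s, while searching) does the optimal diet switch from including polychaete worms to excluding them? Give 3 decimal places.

0.021 per s

Drop polychaete worms once their profitability E₂/h₂ falls below the rate achievable on small clams alone: E₂/h₂ = λE₁/(1 + λh₁).
Solve for λ: λE₁h₂ = E₂(1 + λh₁) → λ(E₁h₂ − E₂h₁) = E₂ → λ = E₂/(E₁h₂ − E₂h₁).
λ = 2.95/(20×9.61 − 2.95×16.5) = 2.95/143.5 = 0.02055 per s.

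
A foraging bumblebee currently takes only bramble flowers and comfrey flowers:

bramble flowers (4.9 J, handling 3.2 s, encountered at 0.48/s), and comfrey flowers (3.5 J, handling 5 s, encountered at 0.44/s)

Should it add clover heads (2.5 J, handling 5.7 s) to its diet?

No

Current rate: (0.48×4.9 + 0.44×3.5)/(1 + 0.48×3.2 + 0.44×5) = 0.8218 J/s.
Profitability of clover heads: 2.5/5.7 = 0.4386 J/s.
0.4386 < 0.8218, so adding clover heads would lower the average — exclude it.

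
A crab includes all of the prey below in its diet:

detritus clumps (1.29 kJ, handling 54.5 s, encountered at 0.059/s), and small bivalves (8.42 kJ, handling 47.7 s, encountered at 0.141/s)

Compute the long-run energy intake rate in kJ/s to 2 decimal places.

0.12 kJ/s

R = (0.059×1.29 + 0.141×8.42) / (1 + 0.059×54.5 + 0.141×47.7) = 1.263/10.94 = 0.1155 kJ/s.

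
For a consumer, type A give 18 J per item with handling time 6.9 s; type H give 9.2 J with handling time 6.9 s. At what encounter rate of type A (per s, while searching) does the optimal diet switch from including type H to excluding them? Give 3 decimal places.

Drop type H once their profitability E₂/h₂ falls below the rate achievable on type A alone: E₂/h₂ = λE₁/(1 + λh₁).
Solve for λ: λE₁h₂ = E₂(1 + λh₁) → λ(E₁h₂ − E₂h₁) = E₂ → λ = E₂/(E₁h₂ − E₂h₁).
λ = 9.2/(18×6.9 − 9.2×6.9) = 9.2/60.72 = 0.1515 per s.

0.152 per s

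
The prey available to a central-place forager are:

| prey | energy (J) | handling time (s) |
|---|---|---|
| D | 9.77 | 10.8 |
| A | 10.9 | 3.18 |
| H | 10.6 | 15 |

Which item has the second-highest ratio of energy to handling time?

Profitability E/h (J/s): D = 9.77/10.8 = 0.905, A = 10.9/3.18 = 3.43, H = 10.6/15 = 0.707.
Ranked: A > D > H.

D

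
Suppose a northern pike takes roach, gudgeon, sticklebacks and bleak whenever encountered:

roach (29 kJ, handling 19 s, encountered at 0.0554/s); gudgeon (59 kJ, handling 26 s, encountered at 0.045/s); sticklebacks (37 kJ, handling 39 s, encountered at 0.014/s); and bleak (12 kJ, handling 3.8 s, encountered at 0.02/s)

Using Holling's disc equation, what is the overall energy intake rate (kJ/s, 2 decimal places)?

Energy encountered per unit search time: 0.0554×29 + 0.045×59 + 0.014×37 + 0.02×12 = 5.02 kJ/s.
Handling time per unit search time: 0.0554×19 + 0.045×26 + 0.014×39 + 0.02×3.8 = 2.845.
Rate = 5.02/(1 + 2.845) = 1.306 kJ/s.

1.31 kJ/s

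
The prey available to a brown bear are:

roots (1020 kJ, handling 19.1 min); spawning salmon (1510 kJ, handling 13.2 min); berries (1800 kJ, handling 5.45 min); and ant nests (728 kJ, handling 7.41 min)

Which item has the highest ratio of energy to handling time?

berries

In descending order of E/h:
berries: 1800/5.45 = 330 kJ/min
spawning salmon: 1510/13.2 = 114 kJ/min
ant nests: 728/7.41 = 98.2 kJ/min
roots: 1020/19.1 = 53.4 kJ/min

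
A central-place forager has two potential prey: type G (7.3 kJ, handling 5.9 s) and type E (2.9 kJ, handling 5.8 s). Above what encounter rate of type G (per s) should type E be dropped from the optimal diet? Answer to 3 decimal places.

Drop type E once their profitability E₂/h₂ falls below the rate achievable on type G alone: E₂/h₂ = λE₁/(1 + λh₁).
Solve for λ: λE₁h₂ = E₂(1 + λh₁) → λ(E₁h₂ − E₂h₁) = E₂ → λ = E₂/(E₁h₂ − E₂h₁).
λ = 2.9/(7.3×5.8 − 2.9×5.9) = 2.9/25.23 = 0.1149 per s.

0.115 per s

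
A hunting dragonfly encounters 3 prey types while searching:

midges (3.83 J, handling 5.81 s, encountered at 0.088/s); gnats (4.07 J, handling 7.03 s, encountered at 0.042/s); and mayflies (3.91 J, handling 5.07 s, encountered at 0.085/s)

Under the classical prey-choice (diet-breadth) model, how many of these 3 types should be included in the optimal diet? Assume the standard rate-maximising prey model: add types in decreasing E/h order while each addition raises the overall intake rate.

Profitabilities (E/h, J/s): mayflies 0.771, midges 0.659, gnats 0.579. Add prey in this order while the next type's profitability exceeds the intake rate on those already taken.
Rate on top 1: 0.2323. midges: 0.659 > 0.2323 → include.
Rate on top 2: 0.3447. gnats: 0.579 > 0.3447 → include.
Optimal diet: mayflies, midges, gnats — 3 of 3 types.

3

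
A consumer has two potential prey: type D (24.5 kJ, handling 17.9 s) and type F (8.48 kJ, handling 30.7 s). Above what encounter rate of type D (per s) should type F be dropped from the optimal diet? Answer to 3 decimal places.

At the threshold, the rate on type D alone equals the profitability of type F: λ·24.5/(1 + λ·17.9) = 8.48/30.7 = 0.2762.
Rearranging, λ(24.5 − 0.2762×17.9) = 0.2762, so λ = 0.2762/19.56 = 0.01412 per s.

0.014 per s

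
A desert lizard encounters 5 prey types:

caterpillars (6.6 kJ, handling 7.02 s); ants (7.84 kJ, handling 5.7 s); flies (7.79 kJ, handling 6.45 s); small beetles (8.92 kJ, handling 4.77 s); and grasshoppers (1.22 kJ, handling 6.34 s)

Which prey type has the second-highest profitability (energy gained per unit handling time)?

In descending order of E/h:
small beetles: 8.92/4.77 = 1.87 kJ/s
ants: 7.84/5.7 = 1.38 kJ/s
flies: 7.79/6.45 = 1.21 kJ/s
caterpillars: 6.6/7.02 = 0.94 kJ/s
grasshoppers: 1.22/6.34 = 0.192 kJ/s

ants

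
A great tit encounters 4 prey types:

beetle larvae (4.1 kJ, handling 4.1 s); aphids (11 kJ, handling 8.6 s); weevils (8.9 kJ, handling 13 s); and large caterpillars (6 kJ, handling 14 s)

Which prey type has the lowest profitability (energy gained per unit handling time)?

large caterpillars

Profitability E/h (kJ/s): beetle larvae = 4.1/4.1 = 1, aphids = 11/8.6 = 1.28, weevils = 8.9/13 = 0.685, large caterpillars = 6/14 = 0.429.
Ranked: aphids > beetle larvae > weevils > large caterpillars.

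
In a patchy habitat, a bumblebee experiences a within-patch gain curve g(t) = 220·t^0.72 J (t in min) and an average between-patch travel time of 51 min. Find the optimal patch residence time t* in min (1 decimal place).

131.1 min

Optimal t* satisfies g'(t*) = g(t*)/(T + t*).
g'(t) = 0.72·220·t^-0.28. Setting 0.72·220·t^-0.28 = 220·t^0.72/(51+t) gives 0.72(51+t) = t, so 0.28·t = 0.72×51.
t* = 0.72×51/0.28 = 131.1 min.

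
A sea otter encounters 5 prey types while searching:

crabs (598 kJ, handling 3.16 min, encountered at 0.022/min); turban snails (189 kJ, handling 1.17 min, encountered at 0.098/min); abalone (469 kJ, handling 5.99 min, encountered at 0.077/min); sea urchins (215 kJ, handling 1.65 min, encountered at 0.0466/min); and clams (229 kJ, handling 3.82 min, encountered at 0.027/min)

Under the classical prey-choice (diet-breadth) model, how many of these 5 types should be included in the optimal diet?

5

E/h in descending order: crabs 189, turban snails 162, sea urchins 130, abalone 78.3, clams 59.9 kJ/min. The optimal diet is the largest prefix of this list for which every included type satisfies E_i/h_i > R on the types above it.
Rate on top 1: 12.3. turban snails: 162 > 12.3 → include.
Rate on top 2: 26.75. sea urchins: 130 > 26.75 → include.
Rate on top 3: 33.06. abalone: 78.3 > 33.06 → include.
Rate on top 4: 45.18. clams: 59.9 > 45.18 → include.
Optimal diet: crabs, turban snails, sea urchins, abalone, clams — 5 of 5 types.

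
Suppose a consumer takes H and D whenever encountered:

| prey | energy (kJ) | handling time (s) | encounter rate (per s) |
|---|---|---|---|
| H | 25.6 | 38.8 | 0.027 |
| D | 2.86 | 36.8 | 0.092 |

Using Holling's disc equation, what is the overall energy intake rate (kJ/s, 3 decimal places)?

Energy encountered per unit search time: 0.027×25.6 + 0.092×2.86 = 0.9543 kJ/s.
Handling time per unit search time: 0.027×38.8 + 0.092×36.8 = 4.433.
Rate = 0.9543/(1 + 4.433) = 0.1756 kJ/s.

0.176 kJ/s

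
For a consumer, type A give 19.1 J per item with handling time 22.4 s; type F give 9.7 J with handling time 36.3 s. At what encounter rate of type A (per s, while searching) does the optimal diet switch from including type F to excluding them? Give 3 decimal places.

Drop type F once their profitability E₂/h₂ falls below the rate achievable on type A alone: E₂/h₂ = λE₁/(1 + λh₁).
Solve for λ: λE₁h₂ = E₂(1 + λh₁) → λ(E₁h₂ − E₂h₁) = E₂ → λ = E₂/(E₁h₂ − E₂h₁).
λ = 9.7/(19.1×36.3 − 9.7×22.4) = 9.7/476.1 = 0.02038 per s.

0.020 per s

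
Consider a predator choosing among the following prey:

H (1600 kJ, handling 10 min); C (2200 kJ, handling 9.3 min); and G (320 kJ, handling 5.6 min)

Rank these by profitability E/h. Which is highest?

C

Profitability E/h (kJ/min): H = 1600/10 = 160, C = 2200/9.3 = 237, G = 320/5.6 = 57.1.
Ranked: C > H > G.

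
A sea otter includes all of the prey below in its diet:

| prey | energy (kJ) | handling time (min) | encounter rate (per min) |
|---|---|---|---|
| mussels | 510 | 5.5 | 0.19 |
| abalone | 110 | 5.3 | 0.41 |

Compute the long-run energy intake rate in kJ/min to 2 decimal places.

33.67 kJ/min

Energy encountered per unit search time: 0.19×510 + 0.41×110 = 142 kJ/min.
Handling time per unit search time: 0.19×5.5 + 0.41×5.3 = 3.218.
Rate = 142/(1 + 3.218) = 33.67 kJ/min.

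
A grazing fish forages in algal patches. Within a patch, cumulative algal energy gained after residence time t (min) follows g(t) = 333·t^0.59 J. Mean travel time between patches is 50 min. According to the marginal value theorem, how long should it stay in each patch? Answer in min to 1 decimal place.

Optimal t* satisfies g'(t*) = g(t*)/(T + t*).
g'(t) = 0.59·333·t^-0.41. Setting 0.59·333·t^-0.41 = 333·t^0.59/(50+t) gives 0.59(50+t) = t, so 0.41·t = 0.59×50.
t* = 0.59×50/0.41 = 71.95 min.

72.0 min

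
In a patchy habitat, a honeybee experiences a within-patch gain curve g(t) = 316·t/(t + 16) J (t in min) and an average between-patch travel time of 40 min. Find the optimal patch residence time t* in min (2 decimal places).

Optimal t* satisfies g'(t*) = g(t*)/(T + t*).
g'(t) = 316·16/(t + 16)². Setting 316·16/(t+16)² = 316t/[(t+16)(40+t)] gives 16(40+t) = t(t+16), so t² = 16×40 = 640.
t* = √640 = 25.3 min.

25.30 min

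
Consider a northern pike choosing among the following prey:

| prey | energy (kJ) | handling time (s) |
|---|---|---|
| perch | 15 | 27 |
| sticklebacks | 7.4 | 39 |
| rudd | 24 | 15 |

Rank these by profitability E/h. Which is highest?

In descending order of E/h:
rudd: 24/15 = 1.6 kJ/s
perch: 15/27 = 0.556 kJ/s
sticklebacks: 7.4/39 = 0.19 kJ/s

rudd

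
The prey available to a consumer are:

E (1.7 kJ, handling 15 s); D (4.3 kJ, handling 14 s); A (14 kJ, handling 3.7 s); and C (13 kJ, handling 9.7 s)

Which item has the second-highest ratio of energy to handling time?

Profitability E/h (kJ/s): E = 1.7/15 = 0.113, D = 4.3/14 = 0.307, A = 14/3.7 = 3.78, C = 13/9.7 = 1.34.
Ranked: A > C > D > E.

C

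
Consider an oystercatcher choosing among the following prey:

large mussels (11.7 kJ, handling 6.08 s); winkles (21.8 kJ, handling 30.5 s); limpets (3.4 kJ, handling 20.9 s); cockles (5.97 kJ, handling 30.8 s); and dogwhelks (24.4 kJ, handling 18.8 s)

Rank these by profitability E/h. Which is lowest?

limpets

In descending order of E/h:
large mussels: 11.7/6.08 = 1.92 kJ/s
dogwhelks: 24.4/18.8 = 1.3 kJ/s
winkles: 21.8/30.5 = 0.715 kJ/s
cockles: 5.97/30.8 = 0.194 kJ/s
limpets: 3.4/20.9 = 0.163 kJ/s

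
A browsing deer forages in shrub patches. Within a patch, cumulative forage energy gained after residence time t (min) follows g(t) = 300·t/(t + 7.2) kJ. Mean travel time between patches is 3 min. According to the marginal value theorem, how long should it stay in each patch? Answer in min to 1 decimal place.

By the marginal value theorem, leave when the instantaneous gain rate g'(t) equals the habitat-wide average g(t)/(T + t).
g'(t) = 300·7.2/(t + 7.2)². Setting 300·7.2/(t+7.2)² = 300t/[(t+7.2)(3+t)] gives 7.2(3+t) = t(t+7.2), so t² = 7.2×3 = 21.6.
t* = √21.6 = 4.648 min.

4.6 min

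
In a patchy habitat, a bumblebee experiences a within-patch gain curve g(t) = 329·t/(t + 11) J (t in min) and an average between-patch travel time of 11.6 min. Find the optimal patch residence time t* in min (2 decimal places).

11.30 min

Maximise g(t)/(T+t): set derivative to zero → g'(t)(T+t) = g(t).
g'(t) = 329·11/(t + 11)². Setting 329·11/(t+11)² = 329t/[(t+11)(11.6+t)] gives 11(11.6+t) = t(t+11), so t² = 11×11.6 = 127.6.
t* = √127.6 = 11.3 min.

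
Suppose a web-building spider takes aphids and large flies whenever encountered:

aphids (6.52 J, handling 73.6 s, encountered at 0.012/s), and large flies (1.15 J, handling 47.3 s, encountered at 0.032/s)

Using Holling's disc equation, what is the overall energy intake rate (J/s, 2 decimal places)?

R = Σλ_iE_i / (1 + Σλ_ih_i)
Numerator: 0.012×6.52 + 0.032×1.15 = 0.115
Denominator: 1 + 0.012×73.6 + 0.032×47.3 = 3.397
R = 0.115/3.397 = 0.03387 J/s

0.03 J/s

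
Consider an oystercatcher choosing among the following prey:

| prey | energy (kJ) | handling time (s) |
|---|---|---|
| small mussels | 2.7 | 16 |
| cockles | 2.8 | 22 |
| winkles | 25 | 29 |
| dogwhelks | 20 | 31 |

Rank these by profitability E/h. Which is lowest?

cockles

Profitability E/h (kJ/s): small mussels = 2.7/16 = 0.169, cockles = 2.8/22 = 0.127, winkles = 25/29 = 0.862, dogwhelks = 20/31 = 0.645.
Ranked: winkles > dogwhelks > small mussels > cockles.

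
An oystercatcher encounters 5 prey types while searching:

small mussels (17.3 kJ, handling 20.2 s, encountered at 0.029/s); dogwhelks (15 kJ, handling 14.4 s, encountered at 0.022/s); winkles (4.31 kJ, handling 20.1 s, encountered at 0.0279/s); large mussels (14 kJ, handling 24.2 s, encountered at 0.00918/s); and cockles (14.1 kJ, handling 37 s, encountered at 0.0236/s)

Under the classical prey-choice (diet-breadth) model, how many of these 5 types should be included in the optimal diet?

E/h in descending order: dogwhelks 1.04, small mussels 0.856, large mussels 0.579, cockles 0.381, winkles 0.214 kJ/s. The optimal diet is the largest prefix of this list for which every included type satisfies E_i/h_i > R on the types above it.
Rate on top 1: 0.2506. small mussels: 0.856 > 0.2506 → include.
Rate on top 2: 0.4371. large mussels: 0.579 > 0.4371 → include.
Rate on top 3: 0.4519. cockles: 0.381 < 0.4519 → exclude; stop.
Optimal diet: dogwhelks, small mussels, large mussels — 3 of 5 types.

3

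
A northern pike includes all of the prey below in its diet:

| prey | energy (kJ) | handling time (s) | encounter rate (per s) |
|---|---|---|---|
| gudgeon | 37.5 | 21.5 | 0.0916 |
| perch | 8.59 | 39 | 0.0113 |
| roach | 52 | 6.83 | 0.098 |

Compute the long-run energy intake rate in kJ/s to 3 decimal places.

R = Σλ_iE_i / (1 + Σλ_ih_i)
Numerator: 0.0916×37.5 + 0.0113×8.59 + 0.098×52 = 8.628
Denominator: 1 + 0.0916×21.5 + 0.0113×39 + 0.098×6.83 = 4.079
R = 8.628/4.079 = 2.115 kJ/s

2.115 kJ/s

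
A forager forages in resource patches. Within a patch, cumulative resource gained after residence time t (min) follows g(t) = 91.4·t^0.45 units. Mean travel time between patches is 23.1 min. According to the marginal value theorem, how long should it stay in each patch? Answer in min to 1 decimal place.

18.9 min

By the marginal value theorem, leave when the instantaneous gain rate g'(t) equals the habitat-wide average g(t)/(T + t).
g'(t) = 0.45·91.4·t^-0.55. Setting 0.45·91.4·t^-0.55 = 91.4·t^0.45/(23.1+t) gives 0.45(23.1+t) = t, so 0.55·t = 0.45×23.1.
t* = 0.45×23.1/0.55 = 18.9 min.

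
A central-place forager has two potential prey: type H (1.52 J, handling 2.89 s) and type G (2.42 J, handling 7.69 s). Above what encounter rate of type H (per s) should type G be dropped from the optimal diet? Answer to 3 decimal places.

Drop type G once their profitability E₂/h₂ falls below the rate achievable on type H alone: E₂/h₂ = λE₁/(1 + λh₁).
Solve for λ: λE₁h₂ = E₂(1 + λh₁) → λ(E₁h₂ − E₂h₁) = E₂ → λ = E₂/(E₁h₂ − E₂h₁).
λ = 2.42/(1.52×7.69 − 2.42×2.89) = 2.42/4.695 = 0.5154 per s.

0.515 per s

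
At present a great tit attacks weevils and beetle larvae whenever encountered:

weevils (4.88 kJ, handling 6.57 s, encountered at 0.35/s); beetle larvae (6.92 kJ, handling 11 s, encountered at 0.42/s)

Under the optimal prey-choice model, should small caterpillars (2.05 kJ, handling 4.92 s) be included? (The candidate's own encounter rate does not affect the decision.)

Intake rate on the current diet: R = (0.35×4.88 + 0.42×6.92) / (1 + 0.35×6.57 + 0.42×11) = 4.614/7.92 = 0.5827 kJ/s.
small caterpillars: E/h = 2.05/4.92 = 0.4167 kJ/s.
Since 0.4167 < R, time spent handling small caterpillars is better spent searching.

No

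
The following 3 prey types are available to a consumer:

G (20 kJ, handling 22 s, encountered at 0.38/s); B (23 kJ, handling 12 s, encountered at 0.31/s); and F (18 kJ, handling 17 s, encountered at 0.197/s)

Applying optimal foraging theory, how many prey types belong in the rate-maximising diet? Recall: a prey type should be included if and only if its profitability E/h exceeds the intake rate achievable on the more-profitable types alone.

1

Profitabilities (E/h, kJ/s): B 1.92, F 1.06, G 0.909. Add prey in this order while the next type's profitability exceeds the intake rate on those already taken.
Rate on top 1: 1.511. F: 1.06 < 1.511 → exclude; stop.
Optimal diet: B — 1 of 3 types.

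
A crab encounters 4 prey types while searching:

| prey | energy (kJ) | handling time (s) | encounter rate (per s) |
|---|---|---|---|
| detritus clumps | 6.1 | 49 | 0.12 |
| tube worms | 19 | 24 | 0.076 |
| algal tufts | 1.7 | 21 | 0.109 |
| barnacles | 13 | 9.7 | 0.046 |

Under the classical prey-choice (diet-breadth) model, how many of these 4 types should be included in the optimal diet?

Profitabilities (E/h, kJ/s): barnacles 1.34, tube worms 0.792, detritus clumps 0.124, algal tufts 0.081. Add prey in this order while the next type's profitability exceeds the intake rate on those already taken.
Rate on top 1: 0.4135. tube worms: 0.792 > 0.4135 → include.
Rate on top 2: 0.6244. detritus clumps: 0.124 < 0.6244 → exclude; stop.
Optimal diet: barnacles, tube worms — 2 of 4 types.

2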